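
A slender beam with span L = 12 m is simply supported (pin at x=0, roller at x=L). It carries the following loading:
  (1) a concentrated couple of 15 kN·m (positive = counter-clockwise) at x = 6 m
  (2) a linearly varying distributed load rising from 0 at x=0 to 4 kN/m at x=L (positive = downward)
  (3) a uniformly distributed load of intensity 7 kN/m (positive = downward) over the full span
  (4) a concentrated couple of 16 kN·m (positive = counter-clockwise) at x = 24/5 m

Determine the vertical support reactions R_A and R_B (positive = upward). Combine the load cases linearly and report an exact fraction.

R_A = 631/12 kN, R_B = 665/12 kN

Load 1 — applied couple M₀=15 kN·m at a=6 m (b=L-a=6):
  R_A = M₀/L = 15/12 = 5/4 kN
  R_B = -M₀/L = -15/12 = -5/4 kN
Load 2 — triangular load w₀=4 kN/m (0→w₀ over full span):
  R_A = w₀L/6 = 4·12/6 = 8 kN
  R_B = w₀L/3 = 4·12/3 = 16 kN
Load 3 — uniform load w=7 kN/m over full span:
  R_A = wL/2 = 7·12/2 = 42 kN
  R_B = wL/2 = 7·12/2 = 42 kN
Load 4 — applied couple M₀=16 kN·m at a=24/5 m (b=L-a=36/5):
  R_A = M₀/L = 16/12 = 4/3 kN
  R_B = -M₀/L = -16/12 = -4/3 kN
Superposition: R_A = 631/12 kN, R_B = 665/12 kN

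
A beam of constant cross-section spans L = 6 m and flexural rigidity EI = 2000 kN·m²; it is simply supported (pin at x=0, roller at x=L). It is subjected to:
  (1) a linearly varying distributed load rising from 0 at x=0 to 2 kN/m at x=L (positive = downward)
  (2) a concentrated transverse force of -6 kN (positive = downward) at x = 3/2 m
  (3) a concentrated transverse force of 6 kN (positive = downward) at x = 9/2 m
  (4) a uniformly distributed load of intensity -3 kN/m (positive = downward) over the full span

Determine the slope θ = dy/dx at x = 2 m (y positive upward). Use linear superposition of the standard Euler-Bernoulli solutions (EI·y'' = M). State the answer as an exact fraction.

Load 1 — triangular load w₀=2 kN/m (0→w₀ over full span):
  θ_1 = -w₀(7L⁴-30L²x²+15x⁴)/(360LEI) = -2·(7·6⁴-30·6²·2²+15·2⁴)/(360·6·2000) = -13/5625 rad
Load 2 — point force P=-6 kN at a=3/2 m (b=L-a=9/2):
  θ_2 = -Pa(2L²-6Lx+3x²+a²)/(6LEI)  [x>a] = -(-6)·(3/2)·(2·6²-6·6·2+3·2²+(3/2)²)/(6·6·2000) = 57/32000 rad
Load 3 — point force P=6 kN at a=9/2 m (b=L-a=3/2):
  θ_3 = -Pb(L²-b²-3x²)/(6LEI)  [x≤a] = -6·(3/2)·(6²-(3/2)²-3·2²)/(6·6·2000) = -87/32000 rad
Load 4 — uniform load w=-3 kN/m over full span:
  θ_4 = -w(L³-6Lx²+4x³)/(24EI) = -(-3)·(6³-6·6·2²+4·2³)/(24·2000) = 13/2000 rad
Superposition: θ = Σ θ_i = 2341/720000 rad ≈ 0.003251 rad

θ(2) = 2341/720000 rad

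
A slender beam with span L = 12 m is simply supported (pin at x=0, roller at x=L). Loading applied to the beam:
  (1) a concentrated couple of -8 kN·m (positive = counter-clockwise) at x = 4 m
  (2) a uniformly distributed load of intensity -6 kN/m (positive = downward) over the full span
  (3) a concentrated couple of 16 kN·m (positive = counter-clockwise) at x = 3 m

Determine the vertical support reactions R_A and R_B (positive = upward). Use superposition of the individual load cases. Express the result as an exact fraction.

R_A = -106/3 kN, R_B = -110/3 kN

Load 1 — applied couple M₀=-8 kN·m at a=4 m (b=L-a=8):
  R_A = M₀/L = (-8)/12 = -2/3 kN
  R_B = -M₀/L = -(-8)/12 = 2/3 kN
Load 2 — uniform load w=-6 kN/m over full span:
  R_A = wL/2 = (-6)·12/2 = -36 kN
  R_B = wL/2 = (-6)·12/2 = -36 kN
Load 3 — applied couple M₀=16 kN·m at a=3 m (b=L-a=9):
  R_A = M₀/L = 16/12 = 4/3 kN
  R_B = -M₀/L = -16/12 = -4/3 kN
Superposition: R_A = -106/3 kN, R_B = -110/3 kN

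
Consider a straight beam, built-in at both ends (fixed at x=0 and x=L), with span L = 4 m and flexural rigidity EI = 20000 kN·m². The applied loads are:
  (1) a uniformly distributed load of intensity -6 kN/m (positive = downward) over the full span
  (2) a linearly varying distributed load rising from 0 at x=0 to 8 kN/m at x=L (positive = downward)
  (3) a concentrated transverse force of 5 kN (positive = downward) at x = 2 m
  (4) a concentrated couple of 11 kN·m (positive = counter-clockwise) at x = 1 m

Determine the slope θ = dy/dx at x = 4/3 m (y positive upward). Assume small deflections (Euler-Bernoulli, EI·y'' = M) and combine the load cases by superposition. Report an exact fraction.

θ(4/3) = 3419/48600000 rad

Load 1 — uniform load w=-6 kN/m over full span:
  θ_1 = -wx(L-x)(L-2x)/(12EI) = -(-6)·(4/3)·(4-(4/3))·(4-2·(4/3))/(12·20000) = 2/16875 rad
Load 2 — triangular load w₀=8 kN/m (0→w₀ over full span):
  θ_2 = -w₀(2x(L-x)(L-2x)(x+2L)+x²(L-x)²)/(120LEI) = -8·(2·(4/3)·(4-(4/3))·(4-2·(4/3))·((4/3)+2·4)+(4/3)²·(4-(4/3))²)/(120·4·20000) = -64/759375 rad
Load 3 — point force P=5 kN at a=2 m (b=L-a=2):
  θ_3 = -Pb²x(2aL-(3a+b)x)/(2L³EI)  [x≤a] = -5·2²·(4/3)·(2·2·4-(3·2+2)·(4/3))/(2·4³·20000) = -1/18000 rad
Load 4 — applied couple M₀=11 kN·m at a=1 m (b=L-a=3):
  θ_4 = (R_Ax²/2 - M_Ax - M₀(x-a))/EI  [x>a] with R_A=99/32, M_A=-33/16 = ((99/32)·(4/3)²/2 - (-33/16)·(4/3) - 11·((4/3)-1))/20000 = 11/120000 rad
Superposition: θ = Σ θ_i = 3419/48600000 rad ≈ 0.000070 rad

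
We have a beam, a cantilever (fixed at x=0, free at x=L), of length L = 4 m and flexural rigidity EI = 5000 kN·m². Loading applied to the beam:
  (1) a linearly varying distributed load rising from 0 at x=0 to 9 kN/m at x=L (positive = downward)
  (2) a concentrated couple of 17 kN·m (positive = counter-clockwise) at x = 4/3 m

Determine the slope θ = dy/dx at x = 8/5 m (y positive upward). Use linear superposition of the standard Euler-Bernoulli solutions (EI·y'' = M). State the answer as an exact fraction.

θ(8/5) = -14863/2343750 rad

Load 1 — triangular load w₀=9 kN/m (0→w₀ over full span):
  θ_1 = (w₀Lx²/4-w₀L²x/3-w₀x⁴/(24L))/EI = (9·4·(8/5)²/4-9·4²·(8/5)/3-9·(8/5)⁴/(24·4))/5000 = -4248/390625 rad
Load 2 — applied couple M₀=17 kN·m at a=4/3 m (b=L-a=8/3):
  θ_2 = M₀a/EI  [x>a] = 17·(4/3)/5000 = 17/3750 rad
Superposition: θ = Σ θ_i = -14863/2343750 rad ≈ -0.006342 rad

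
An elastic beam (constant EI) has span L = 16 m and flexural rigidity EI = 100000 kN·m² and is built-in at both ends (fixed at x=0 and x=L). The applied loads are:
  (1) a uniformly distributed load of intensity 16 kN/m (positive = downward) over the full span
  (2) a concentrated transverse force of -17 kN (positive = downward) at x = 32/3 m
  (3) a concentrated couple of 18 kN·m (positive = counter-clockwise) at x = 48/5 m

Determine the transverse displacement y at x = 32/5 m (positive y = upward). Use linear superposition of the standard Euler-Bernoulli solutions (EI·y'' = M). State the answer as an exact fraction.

y(32/5) = -18539008/791015625 m

Load 1 — uniform load w=16 kN/m over full span:
  y_1 = -wx²(L-x)²/(24EI) = -16·(32/5)²·(16-(32/5))²/(24·100000) = -49152/1953125 m
Load 2 — point force P=-17 kN at a=32/3 m (b=L-a=16/3):
  y_2 = -Pb²x²(3aL-(3a+b)x)/(6L³EI)  [x≤a] = -(-17)·(16/3)²·(32/5)²·(3·(32/3)·16-(3·(32/3)+(16/3))·(32/5))/(6·16³·100000) = 69632/31640625 m
Load 3 — applied couple M₀=18 kN·m at a=48/5 m (b=L-a=32/5):
  y_3 = (R_Ax³/6 - M_Ax²/2)/EI  [x≤a] with R_A=81/50, M_A=144/25 = ((81/50)·(32/5)³/6 - (144/25)·(32/5)²/2)/100000 = -4608/9765625 m
Superposition: y = Σ y_i = -18539008/791015625 m ≈ -0.023437 m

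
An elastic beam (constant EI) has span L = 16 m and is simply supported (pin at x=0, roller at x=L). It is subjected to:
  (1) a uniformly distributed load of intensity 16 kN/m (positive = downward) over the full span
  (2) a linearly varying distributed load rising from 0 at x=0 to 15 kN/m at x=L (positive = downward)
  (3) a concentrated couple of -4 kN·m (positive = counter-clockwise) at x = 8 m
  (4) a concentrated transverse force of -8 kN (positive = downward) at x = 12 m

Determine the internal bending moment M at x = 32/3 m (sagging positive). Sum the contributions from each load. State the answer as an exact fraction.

M(32/3) = 18148/27 kN·m

Load 1 — uniform load w=16 kN/m over full span:
  M_1 = wx(L-x)/2 = 16·(32/3)·(16-(32/3))/2 = 4096/9 kN·m
Load 2 — triangular load w₀=15 kN/m (0→w₀ over full span):
  M_2 = w₀Lx/6 - w₀x³/(6L) = 15·16·(32/3)/6 - 15·(32/3)³/(6·16) = 6400/27 kN·m
Load 3 — applied couple M₀=-4 kN·m at a=8 m (b=L-a=8):
  M_3 = M₀x/L - M₀  [x>a] = (-4)·(32/3)/16 - (-4) = 4/3 kN·m
Load 4 — point force P=-8 kN at a=12 m (b=L-a=4):
  M_4 = Pbx/L  [x≤a] = (-8)·4·(32/3)/16 = -64/3 kN·m
Superposition: M = Σ M_i = 18148/27 kN·m ≈ 672.148148 kN·m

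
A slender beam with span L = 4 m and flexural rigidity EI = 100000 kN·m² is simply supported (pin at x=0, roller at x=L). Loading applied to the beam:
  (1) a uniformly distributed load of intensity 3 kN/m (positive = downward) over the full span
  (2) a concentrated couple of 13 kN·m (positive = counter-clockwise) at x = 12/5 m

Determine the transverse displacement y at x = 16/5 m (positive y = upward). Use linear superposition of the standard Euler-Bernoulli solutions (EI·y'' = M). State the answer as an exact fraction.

Load 1 — uniform load w=3 kN/m over full span:
  y_1 = -wx(L³-2Lx²+x³)/(24EI) = -3·(16/5)·(4³-2·4·(16/5)²+(16/5)³)/(24·100000) = -116/1953125 m
Load 2 — applied couple M₀=13 kN·m at a=12/5 m (b=L-a=8/5):
  y_2 = (M₀x³/(6L)-M₀(x-a)²/2+C₁x)/EI  [x>a] with C₁=M₀(3b²-L²)/(6L)=-338/75 = (13·(16/5)³/(6·4)-13·((16/5)-(12/5))²/2+(-338/75)·(16/5))/100000 = -13/1562500 m
Superposition: y = Σ y_i = -529/7812500 m ≈ -0.000068 m

y(16/5) = -529/7812500 m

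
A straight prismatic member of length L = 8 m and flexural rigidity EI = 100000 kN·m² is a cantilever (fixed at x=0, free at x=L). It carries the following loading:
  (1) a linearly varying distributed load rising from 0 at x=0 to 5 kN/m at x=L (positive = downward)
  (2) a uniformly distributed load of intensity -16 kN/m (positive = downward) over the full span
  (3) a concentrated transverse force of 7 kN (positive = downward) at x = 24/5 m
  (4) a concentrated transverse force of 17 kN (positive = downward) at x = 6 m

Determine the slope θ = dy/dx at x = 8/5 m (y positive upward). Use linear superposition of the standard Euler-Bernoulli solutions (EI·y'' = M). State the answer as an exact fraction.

Load 1 — triangular load w₀=5 kN/m (0→w₀ over full span):
  θ_1 = (w₀Lx²/4-w₀L²x/3-w₀x⁴/(24L))/EI = (5·8·(8/5)²/4-5·8²·(8/5)/3-5·(8/5)⁴/(24·8))/100000 = -1702/1171875 rad
Load 2 — uniform load w=-16 kN/m over full span:
  θ_2 = -wx(x²-3Lx+3L²)/(6EI) = -(-16)·(8/5)·((8/5)²-3·8·(8/5)+3·8²)/(6·100000) = 7808/1171875 rad
Load 3 — point force P=7 kN at a=24/5 m (b=L-a=16/5):
  θ_3 = -Px(2a-x)/(2EI)  [x≤a] = -7·(8/5)·(2·(24/5)-(8/5))/(2·100000) = -7/15625 rad
Load 4 — point force P=17 kN at a=6 m (b=L-a=2):
  θ_4 = -Px(2a-x)/(2EI)  [x≤a] = -17·(8/5)·(2·6-(8/5))/(2·100000) = -221/156250 rad
Superposition: θ = Σ θ_i = 7847/2343750 rad ≈ 0.003348 rad

θ(8/5) = 7847/2343750 rad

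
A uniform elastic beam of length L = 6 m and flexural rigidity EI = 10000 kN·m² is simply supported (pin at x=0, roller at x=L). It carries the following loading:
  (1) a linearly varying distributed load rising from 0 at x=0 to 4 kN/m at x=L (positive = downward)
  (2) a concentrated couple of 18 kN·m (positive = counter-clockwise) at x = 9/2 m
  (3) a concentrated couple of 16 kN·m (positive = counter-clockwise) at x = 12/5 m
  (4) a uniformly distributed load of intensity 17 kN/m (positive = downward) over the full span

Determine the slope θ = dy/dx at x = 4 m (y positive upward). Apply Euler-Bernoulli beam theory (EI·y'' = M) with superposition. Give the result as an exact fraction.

Load 1 — triangular load w₀=4 kN/m (0→w₀ over full span):
  θ_1 = -w₀(7L⁴-30L²x²+15x⁴)/(360LEI) = -4·(7·6⁴-30·6²·4²+15·4⁴)/(360·6·10000) = 91/112500 rad
Load 2 — applied couple M₀=18 kN·m at a=9/2 m (b=L-a=3/2):
  θ_2 = (M₀x²/(2L)+C₁)/EI  [x≤a] with C₁=M₀(3b²-L²)/(6L)=-117/8 = (18·4²/(2·6)+(-117/8))/10000 = 3/3200 rad
Load 3 — applied couple M₀=16 kN·m at a=12/5 m (b=L-a=18/5):
  θ_3 = (M₀x²/(2L)-M₀(x-a)+C₁)/EI  [x>a] with C₁=M₀(3b²-L²)/(6L)=32/25 = (16·4²/(2·6)-16·(4-(12/5))+(32/25))/10000 = -14/46875 rad
Load 4 — uniform load w=17 kN/m over full span:
  θ_4 = -w(L³-6Lx²+4x³)/(24EI) = -17·(6³-6·6·4²+4·4³)/(24·10000) = 221/30000 rad
Superposition: θ = Σ θ_i = 158659/18000000 rad ≈ 0.008814 rad

θ(4) = 158659/18000000 rad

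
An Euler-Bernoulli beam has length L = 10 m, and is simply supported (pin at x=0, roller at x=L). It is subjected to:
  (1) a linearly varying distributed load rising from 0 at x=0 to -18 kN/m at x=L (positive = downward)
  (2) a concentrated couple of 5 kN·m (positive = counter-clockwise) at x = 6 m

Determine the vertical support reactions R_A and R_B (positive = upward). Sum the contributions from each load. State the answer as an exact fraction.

R_A = -59/2 kN, R_B = -121/2 kN

Load 1 — triangular load w₀=-18 kN/m (0→w₀ over full span):
  R_A = w₀L/6 = (-18)·10/6 = -30 kN
  R_B = w₀L/3 = (-18)·10/3 = -60 kN
Load 2 — applied couple M₀=5 kN·m at a=6 m (b=L-a=4):
  R_A = M₀/L = 5/10 = 1/2 kN
  R_B = -M₀/L = -5/10 = -1/2 kN
Superposition: R_A = -59/2 kN, R_B = -121/2 kN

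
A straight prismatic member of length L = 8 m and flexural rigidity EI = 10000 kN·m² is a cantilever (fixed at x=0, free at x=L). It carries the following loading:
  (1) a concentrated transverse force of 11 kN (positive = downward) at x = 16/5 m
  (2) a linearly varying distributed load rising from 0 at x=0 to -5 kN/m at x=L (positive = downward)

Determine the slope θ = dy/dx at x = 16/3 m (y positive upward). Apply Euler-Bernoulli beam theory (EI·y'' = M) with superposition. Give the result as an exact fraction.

θ(16/3) = 94616/3796875 rad

Load 1 — point force P=11 kN at a=16/5 m (b=L-a=24/5):
  θ_1 = -Pa²/(2EI)  [x>a] = -11·(16/5)²/(2·10000) = -88/15625 rad
Load 2 — triangular load w₀=-5 kN/m (0→w₀ over full span):
  θ_2 = (w₀Lx²/4-w₀L²x/3-w₀x⁴/(24L))/EI = ((-5)·8·(16/3)²/4-(-5)·8²·(16/3)/3-(-5)·(16/3)⁴/(24·8))/10000 = 928/30375 rad
Superposition: θ = Σ θ_i = 94616/3796875 rad ≈ 0.024919 rad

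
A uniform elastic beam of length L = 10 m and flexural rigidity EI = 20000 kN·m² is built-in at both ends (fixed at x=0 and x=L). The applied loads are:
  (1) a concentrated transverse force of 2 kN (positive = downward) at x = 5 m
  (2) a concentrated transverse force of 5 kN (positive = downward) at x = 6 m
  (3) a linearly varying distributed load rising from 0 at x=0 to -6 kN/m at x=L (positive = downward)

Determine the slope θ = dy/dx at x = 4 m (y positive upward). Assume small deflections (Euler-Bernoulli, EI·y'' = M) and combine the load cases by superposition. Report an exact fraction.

θ(4) = 91/250000 rad

Load 1 — point force P=2 kN at a=5 m (b=L-a=5):
  θ_1 = -Pb²x(2aL-(3a+b)x)/(2L³EI)  [x≤a] = -2·5²·4·(2·5·10-(3·5+5)·4)/(2·10³·20000) = -1/10000 rad
Load 2 — point force P=5 kN at a=6 m (b=L-a=4):
  θ_2 = -Pb²x(2aL-(3a+b)x)/(2L³EI)  [x≤a] = -5·4²·4·(2·6·10-(3·6+4)·4)/(2·10³·20000) = -4/15625 rad
Load 3 — triangular load w₀=-6 kN/m (0→w₀ over full span):
  θ_3 = -w₀(2x(L-x)(L-2x)(x+2L)+x²(L-x)²)/(120LEI) = -(-6)·(2·4·(10-4)·(10-2·4)·(4+2·10)+4²·(10-4)²)/(120·10·20000) = 9/12500 rad
Superposition: θ = Σ θ_i = 91/250000 rad ≈ 0.000364 rad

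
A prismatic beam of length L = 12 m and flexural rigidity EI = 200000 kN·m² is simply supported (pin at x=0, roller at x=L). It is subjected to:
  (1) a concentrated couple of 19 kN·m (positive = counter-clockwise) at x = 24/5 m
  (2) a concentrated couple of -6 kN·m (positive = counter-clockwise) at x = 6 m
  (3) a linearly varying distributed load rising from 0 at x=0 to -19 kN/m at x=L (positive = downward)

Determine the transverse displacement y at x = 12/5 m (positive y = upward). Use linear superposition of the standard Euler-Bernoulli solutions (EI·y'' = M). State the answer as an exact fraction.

y(12/5) = 5713479/781250000 m

Load 1 — applied couple M₀=19 kN·m at a=24/5 m (b=L-a=36/5):
  y_1 = (M₀x³/(6L)+C₁x)/EI  [x≤a] with C₁=M₀(3b²-L²)/(6L)=76/25 = (19·(12/5)³/(6·12)+(76/25)·(12/5))/200000 = 171/3125000 m
Load 2 — applied couple M₀=-6 kN·m at a=6 m (b=L-a=6):
  y_2 = (M₀x³/(6L)+C₁x)/EI  [x≤a] with C₁=M₀(3b²-L²)/(6L)=3 = ((-6)·(12/5)³/(6·12)+3·(12/5))/200000 = 189/6250000 m
Load 3 — triangular load w₀=-19 kN/m (0→w₀ over full span):
  y_3 = -w₀x(7L⁴-10L²x²+3x⁴)/(360LEI) = -(-19)·(12/5)·(7·12⁴-10·12²·(12/5)²+3·(12/5)⁴)/(360·12·200000) = 352944/48828125 m
Superposition: y = Σ y_i = 5713479/781250000 m ≈ 0.007313 m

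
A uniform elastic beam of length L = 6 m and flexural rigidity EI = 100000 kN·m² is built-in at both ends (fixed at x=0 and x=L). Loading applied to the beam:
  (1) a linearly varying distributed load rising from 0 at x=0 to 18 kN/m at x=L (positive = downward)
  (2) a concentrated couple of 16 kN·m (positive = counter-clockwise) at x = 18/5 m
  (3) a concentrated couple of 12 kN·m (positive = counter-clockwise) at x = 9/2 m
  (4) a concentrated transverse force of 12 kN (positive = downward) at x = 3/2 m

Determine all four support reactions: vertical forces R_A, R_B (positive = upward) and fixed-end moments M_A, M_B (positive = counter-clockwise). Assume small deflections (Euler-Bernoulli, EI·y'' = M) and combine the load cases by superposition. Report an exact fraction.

Load 1 — triangular load w₀=18 kN/m (0→w₀ over full span):
  R_A = 3w₀L/20 = 3·18·6/20 = 81/5 kN
  M_A = w₀L²/30 = 18·6²/30 = 108/5 kN·m
  R_B = 7w₀L/20 = 7·18·6/20 = 189/5 kN
  M_B = -w₀L²/20 = -18·6²/20 = -162/5 kN·m
Load 2 — applied couple M₀=16 kN·m at a=18/5 m (b=L-a=12/5):
  R_A = 6M₀ab/L³ = 6·16·(18/5)·(12/5)/6³ = 96/25 kN
  M_A = M₀b(2a-b)/L² = 16·(12/5)·(2·(18/5)-(12/5))/6² = 128/25 kN·m
  R_B = -6M₀ab/L³ = -6·16·(18/5)·(12/5)/6³ = -96/25 kN
  M_B = M₀a(2b-a)/L² = 16·(18/5)·(2·(12/5)-(18/5))/6² = 48/25 kN·m
Load 3 — applied couple M₀=12 kN·m at a=9/2 m (b=L-a=3/2):
  R_A = 6M₀ab/L³ = 6·12·(9/2)·(3/2)/6³ = 9/4 kN
  M_A = M₀b(2a-b)/L² = 12·(3/2)·(2·(9/2)-(3/2))/6² = 15/4 kN·m
  R_B = -6M₀ab/L³ = -6·12·(9/2)·(3/2)/6³ = -9/4 kN
  M_B = M₀a(2b-a)/L² = 12·(9/2)·(2·(3/2)-(9/2))/6² = -9/4 kN·m
Load 4 — point force P=12 kN at a=3/2 m (b=L-a=9/2):
  R_A = Pb²(3a+b)/L³ = 12·(9/2)²·(3·(3/2)+(9/2))/6³ = 81/8 kN
  M_A = Pab²/L² = 12·(3/2)·(9/2)²/6² = 81/8 kN·m
  R_B = Pa²(a+3b)/L³ = 12·(3/2)²·((3/2)+3·(9/2))/6³ = 15/8 kN
  M_B = -Pa²b/L² = -12·(3/2)²·(9/2)/6² = -27/8 kN·m
Superposition: R_A = 6483/200 kN, M_A = 8119/200 kN·m, R_B = 6717/200 kN, M_B = -7221/200 kN·m

R_A = 6483/200 kN, M_A = 8119/200 kN·m, R_B = 6717/200 kN, M_B = -7221/200 kN·m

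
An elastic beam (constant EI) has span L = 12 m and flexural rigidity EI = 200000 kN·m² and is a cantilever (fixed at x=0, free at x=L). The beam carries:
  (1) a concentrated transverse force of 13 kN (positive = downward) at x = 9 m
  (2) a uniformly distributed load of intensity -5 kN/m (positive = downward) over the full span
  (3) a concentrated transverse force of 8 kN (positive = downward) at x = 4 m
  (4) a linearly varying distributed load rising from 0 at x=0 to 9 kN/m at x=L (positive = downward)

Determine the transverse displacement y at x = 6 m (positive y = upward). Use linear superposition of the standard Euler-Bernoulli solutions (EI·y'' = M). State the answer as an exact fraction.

Load 1 — point force P=13 kN at a=9 m (b=L-a=3):
  y_1 = -Px²(3a-x)/(6EI)  [x≤a] = -13·6²·(3·9-6)/(6·200000) = -819/100000 m
Load 2 — uniform load w=-5 kN/m over full span:
  y_2 = -wx²(x²-4Lx+6L²)/(24EI) = -(-5)·6²·(6²-4·12·6+6·12²)/(24·200000) = 459/20000 m
Load 3 — point force P=8 kN at a=4 m (b=L-a=8):
  y_3 = -Pa²(3x-a)/(6EI)  [x>a] = -8·4²·(3·6-4)/(6·200000) = -14/9375 m
Load 4 — triangular load w₀=9 kN/m (0→w₀ over full span):
  y_4 = (w₀Lx³/12-w₀L²x²/6-w₀x⁵/(120L))/EI = (9·12·6³/12-9·12²·6²/6-9·6⁵/(120·12))/200000 = -29403/1000000 m
Superposition: y = Σ y_i = -48409/3000000 m ≈ -0.016136 m

y(6) = -48409/3000000 m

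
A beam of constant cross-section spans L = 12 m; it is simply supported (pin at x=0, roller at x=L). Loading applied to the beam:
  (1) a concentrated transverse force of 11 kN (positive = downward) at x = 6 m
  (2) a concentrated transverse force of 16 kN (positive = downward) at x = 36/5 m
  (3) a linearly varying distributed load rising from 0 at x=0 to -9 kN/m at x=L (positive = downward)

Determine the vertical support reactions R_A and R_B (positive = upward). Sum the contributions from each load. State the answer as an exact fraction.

Load 1 — point force P=11 kN at a=6 m (b=L-a=6):
  R_A = Pb/L = 11·6/12 = 11/2 kN
  R_B = Pa/L = 11·6/12 = 11/2 kN
Load 2 — point force P=16 kN at a=36/5 m (b=L-a=24/5):
  R_A = Pb/L = 16·(24/5)/12 = 32/5 kN
  R_B = Pa/L = 16·(36/5)/12 = 48/5 kN
Load 3 — triangular load w₀=-9 kN/m (0→w₀ over full span):
  R_A = w₀L/6 = (-9)·12/6 = -18 kN
  R_B = w₀L/3 = (-9)·12/3 = -36 kN
Superposition: R_A = -61/10 kN, R_B = -209/10 kN

R_A = -61/10 kN, R_B = -209/10 kN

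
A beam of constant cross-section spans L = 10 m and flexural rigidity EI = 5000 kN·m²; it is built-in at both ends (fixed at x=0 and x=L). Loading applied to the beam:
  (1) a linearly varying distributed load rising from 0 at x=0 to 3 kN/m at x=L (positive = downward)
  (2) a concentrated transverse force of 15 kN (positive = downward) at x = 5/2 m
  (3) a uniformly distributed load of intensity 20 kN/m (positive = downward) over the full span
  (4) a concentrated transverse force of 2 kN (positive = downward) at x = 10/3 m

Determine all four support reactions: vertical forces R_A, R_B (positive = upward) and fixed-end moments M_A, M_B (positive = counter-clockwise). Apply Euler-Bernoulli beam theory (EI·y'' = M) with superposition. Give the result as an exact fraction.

Load 1 — triangular load w₀=3 kN/m (0→w₀ over full span):
  R_A = 3w₀L/20 = 3·3·10/20 = 9/2 kN
  M_A = w₀L²/30 = 3·10²/30 = 10 kN·m
  R_B = 7w₀L/20 = 7·3·10/20 = 21/2 kN
  M_B = -w₀L²/20 = -3·10²/20 = -15 kN·m
Load 2 — point force P=15 kN at a=5/2 m (b=L-a=15/2):
  R_A = Pb²(3a+b)/L³ = 15·(15/2)²·(3·(5/2)+(15/2))/10³ = 405/32 kN
  M_A = Pab²/L² = 15·(5/2)·(15/2)²/10² = 675/32 kN·m
  R_B = Pa²(a+3b)/L³ = 15·(5/2)²·((5/2)+3·(15/2))/10³ = 75/32 kN
  M_B = -Pa²b/L² = -15·(5/2)²·(15/2)/10² = -225/32 kN·m
Load 3 — uniform load w=20 kN/m over full span:
  R_A = wL/2 = 20·10/2 = 100 kN
  M_A = wL²/12 = 20·10²/12 = 500/3 kN·m
  R_B = wL/2 = 20·10/2 = 100 kN
  M_B = -wL²/12 = -20·10²/12 = -500/3 kN·m
Load 4 — point force P=2 kN at a=10/3 m (b=L-a=20/3):
  R_A = Pb²(3a+b)/L³ = 2·(20/3)²·(3·(10/3)+(20/3))/10³ = 40/27 kN
  M_A = Pab²/L² = 2·(10/3)·(20/3)²/10² = 80/27 kN·m
  R_B = Pa²(a+3b)/L³ = 2·(10/3)²·((10/3)+3·(20/3))/10³ = 14/27 kN
  M_B = -Pa²b/L² = -2·(10/3)²·(20/3)/10² = -40/27 kN·m
Superposition: R_A = 102503/864 kN, M_A = 173425/864 kN·m, R_B = 97945/864 kN, M_B = -164315/864 kN·m

R_A = 102503/864 kN, M_A = 173425/864 kN·m, R_B = 97945/864 kN, M_B = -164315/864 kN·m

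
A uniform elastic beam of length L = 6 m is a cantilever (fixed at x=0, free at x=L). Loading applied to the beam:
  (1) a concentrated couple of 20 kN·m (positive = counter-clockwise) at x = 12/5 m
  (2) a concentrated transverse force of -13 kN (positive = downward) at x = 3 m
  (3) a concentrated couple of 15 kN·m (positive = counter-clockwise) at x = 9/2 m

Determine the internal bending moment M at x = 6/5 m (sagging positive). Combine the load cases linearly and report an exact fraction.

Load 1 — applied couple M₀=20 kN·m at a=12/5 m (b=L-a=18/5):
  M_1 = M₀  [x≤a] = 20 = 20 kN·m
Load 2 — point force P=-13 kN at a=3 m (b=L-a=3):
  M_2 = -P(a-x)  [x≤a] = -(-13)·(3-(6/5)) = 117/5 kN·m
Load 3 — applied couple M₀=15 kN·m at a=9/2 m (b=L-a=3/2):
  M_3 = M₀  [x≤a] = 15 = 15 kN·m
Superposition: M = Σ M_i = 292/5 kN·m ≈ 58.400000 kN·m

M(6/5) = 292/5 kN·m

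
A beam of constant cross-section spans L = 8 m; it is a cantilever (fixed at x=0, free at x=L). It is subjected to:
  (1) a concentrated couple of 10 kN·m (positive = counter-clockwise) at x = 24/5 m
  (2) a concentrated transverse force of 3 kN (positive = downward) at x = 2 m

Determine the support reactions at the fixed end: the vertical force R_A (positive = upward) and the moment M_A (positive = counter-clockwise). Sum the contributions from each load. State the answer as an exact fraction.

R_A = 3 kN, M_A = -4 kN·m

Load 1 — applied couple M₀=10 kN·m at a=24/5 m (b=L-a=16/5):
  R_A = 0 kN
  M_A = -M₀ = -10 kN·m
Load 2 — point force P=3 kN at a=2 m (b=L-a=6):
  R_A = P = 3 kN
  M_A = Pa = 3·2 = 6 kN·m
Superposition: R_A = 3 kN, M_A = -4 kN·m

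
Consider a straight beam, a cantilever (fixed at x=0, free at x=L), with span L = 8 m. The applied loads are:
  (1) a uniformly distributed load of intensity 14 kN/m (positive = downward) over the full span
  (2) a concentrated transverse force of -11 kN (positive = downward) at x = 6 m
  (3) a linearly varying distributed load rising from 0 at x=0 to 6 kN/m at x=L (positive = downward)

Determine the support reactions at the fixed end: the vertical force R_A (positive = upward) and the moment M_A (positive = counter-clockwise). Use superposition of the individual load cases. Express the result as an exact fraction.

R_A = 125 kN, M_A = 510 kN·m

Load 1 — uniform load w=14 kN/m over full span:
  R_A = wL = 14·8 = 112 kN
  M_A = wL²/2 = 14·8²/2 = 448 kN·m
Load 2 — point force P=-11 kN at a=6 m (b=L-a=2):
  R_A = P = (-11) = -11 kN
  M_A = Pa = (-11)·6 = -66 kN·m
Load 3 — triangular load w₀=6 kN/m (0→w₀ over full span):
  R_A = w₀L/2 = 6·8/2 = 24 kN
  M_A = w₀L²/3 = 6·8²/3 = 128 kN·m
Superposition: R_A = 125 kN, M_A = 510 kN·m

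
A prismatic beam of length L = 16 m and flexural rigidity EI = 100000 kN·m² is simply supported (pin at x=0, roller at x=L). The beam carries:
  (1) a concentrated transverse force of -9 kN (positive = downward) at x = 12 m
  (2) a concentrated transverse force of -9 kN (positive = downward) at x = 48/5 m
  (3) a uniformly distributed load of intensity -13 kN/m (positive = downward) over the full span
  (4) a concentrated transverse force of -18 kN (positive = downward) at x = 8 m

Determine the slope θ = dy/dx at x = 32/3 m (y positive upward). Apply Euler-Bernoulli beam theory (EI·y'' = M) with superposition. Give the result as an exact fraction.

θ(32/3) = -6768071/506250000 rad

Load 1 — point force P=-9 kN at a=12 m (b=L-a=4):
  θ_1 = -Pb(L²-b²-3x²)/(6LEI)  [x≤a] = -(-9)·4·(16²-4²-3·(32/3)²)/(6·16·100000) = -19/50000 rad
Load 2 — point force P=-9 kN at a=48/5 m (b=L-a=32/5):
  θ_2 = -Pa(2L²-6Lx+3x²+a²)/(6LEI)  [x>a] = -(-9)·(48/5)·(2·16²-6·16·(32/3)+3·(32/3)²+(48/5)²)/(6·16·100000) = -276/390625 rad
Load 3 — uniform load w=-13 kN/m over full span:
  θ_3 = -w(L³-6Lx²+4x³)/(24EI) = -(-13)·(16³-6·16·(32/3)²+4·(32/3)³)/(24·100000) = -2704/253125 rad
Load 4 — point force P=-18 kN at a=8 m (b=L-a=8):
  θ_4 = -Pa(2L²-6Lx+3x²+a²)/(6LEI)  [x>a] = -(-18)·8·(2·16²-6·16·(32/3)+3·(32/3)²+8²)/(6·16·100000) = -1/625 rad
Superposition: θ = Σ θ_i = -6768071/506250000 rad ≈ -0.013369 rad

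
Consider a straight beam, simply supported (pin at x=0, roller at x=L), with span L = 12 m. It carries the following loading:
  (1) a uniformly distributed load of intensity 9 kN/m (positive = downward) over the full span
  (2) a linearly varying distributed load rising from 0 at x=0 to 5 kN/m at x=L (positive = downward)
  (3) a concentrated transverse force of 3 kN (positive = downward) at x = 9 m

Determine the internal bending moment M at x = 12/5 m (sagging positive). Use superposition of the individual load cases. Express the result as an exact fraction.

Load 1 — uniform load w=9 kN/m over full span:
  M_1 = wx(L-x)/2 = 9·(12/5)·(12-(12/5))/2 = 2592/25 kN·m
Load 2 — triangular load w₀=5 kN/m (0→w₀ over full span):
  M_2 = w₀Lx/6 - w₀x³/(6L) = 5·12·(12/5)/6 - 5·(12/5)³/(6·12) = 576/25 kN·m
Load 3 — point force P=3 kN at a=9 m (b=L-a=3):
  M_3 = Pbx/L  [x≤a] = 3·3·(12/5)/12 = 9/5 kN·m
Superposition: M = Σ M_i = 3213/25 kN·m ≈ 128.520000 kN·m

M(12/5) = 3213/25 kN·m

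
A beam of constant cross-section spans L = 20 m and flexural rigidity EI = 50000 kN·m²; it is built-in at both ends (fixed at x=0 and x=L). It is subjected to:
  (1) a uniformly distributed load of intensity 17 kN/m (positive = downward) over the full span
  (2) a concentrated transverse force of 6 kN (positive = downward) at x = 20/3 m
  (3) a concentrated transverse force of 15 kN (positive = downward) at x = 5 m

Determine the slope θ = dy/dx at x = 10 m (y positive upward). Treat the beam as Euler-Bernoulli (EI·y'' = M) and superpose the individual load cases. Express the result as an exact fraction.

Load 1 — uniform load w=17 kN/m over full span:
  θ_1 = -wx(L-x)(L-2x)/(12EI) = -17·10·(20-10)·(20-2·10)/(12·50000) = 0 rad
Load 2 — point force P=6 kN at a=20/3 m (b=L-a=40/3):
  θ_2 = Pa²(L-x)(2bL-(3b+a)(L-x))/(2L³EI)  [x>a] = 6·(20/3)²·(20-10)·(2·(40/3)·20-(3·(40/3)+(20/3))·(20-10))/(2·20³·50000) = 1/4500 rad
Load 3 — point force P=15 kN at a=5 m (b=L-a=15):
  θ_3 = Pa²(L-x)(2bL-(3b+a)(L-x))/(2L³EI)  [x>a] = 15·5²·(20-10)·(2·15·20-(3·15+5)·(20-10))/(2·20³·50000) = 3/6400 rad
Superposition: θ = Σ θ_i = 199/288000 rad ≈ 0.000691 rad

θ(10) = 199/288000 rad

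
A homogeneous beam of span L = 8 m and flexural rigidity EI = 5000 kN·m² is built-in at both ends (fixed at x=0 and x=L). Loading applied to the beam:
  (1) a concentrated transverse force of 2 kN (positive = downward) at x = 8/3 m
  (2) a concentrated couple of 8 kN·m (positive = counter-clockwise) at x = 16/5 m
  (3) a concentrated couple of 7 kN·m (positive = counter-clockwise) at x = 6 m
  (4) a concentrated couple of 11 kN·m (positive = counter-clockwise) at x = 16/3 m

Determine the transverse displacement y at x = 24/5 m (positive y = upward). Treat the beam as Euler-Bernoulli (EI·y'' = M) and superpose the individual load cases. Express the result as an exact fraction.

Load 1 — point force P=2 kN at a=8/3 m (b=L-a=16/3):
  y_1 = -Pa²(L-x)²(3bL-(3b+a)(L-x))/(6L³EI)  [x>a] = -2·(8/3)²·(8-(24/5))²·(3·(16/3)·8-(3·(16/3)+(8/3))·(8-(24/5)))/(6·8³·5000) = -4096/6328125 m
Load 2 — applied couple M₀=8 kN·m at a=16/5 m (b=L-a=24/5):
  y_2 = (R_Ax³/6 - M_Ax²/2 - M₀(x-a)²/2)/EI  [x>a] with R_A=36/25, M_A=24/25 = ((36/25)·(24/5)³/6 - (24/25)·(24/5)²/2 - 8·((24/5)-(16/5))²/2)/5000 = 2048/1953125 m
Load 3 — applied couple M₀=7 kN·m at a=6 m (b=L-a=2):
  y_3 = (R_Ax³/6 - M_Ax²/2)/EI  [x≤a] with R_A=63/64, M_A=35/16 = ((63/64)·(24/5)³/6 - (35/16)·(24/5)²/2)/5000 = -441/312500 m
Load 4 — applied couple M₀=11 kN·m at a=16/3 m (b=L-a=8/3):
  y_4 = (R_Ax³/6 - M_Ax²/2)/EI  [x≤a] with R_A=11/6, M_A=11/3 = ((11/6)·(24/5)³/6 - (11/3)·(24/5)²/2)/5000 = -132/78125 m
Superposition: y = Σ y_i = -1708273/632812500 m ≈ -0.002699 m

y(24/5) = -1708273/632812500 m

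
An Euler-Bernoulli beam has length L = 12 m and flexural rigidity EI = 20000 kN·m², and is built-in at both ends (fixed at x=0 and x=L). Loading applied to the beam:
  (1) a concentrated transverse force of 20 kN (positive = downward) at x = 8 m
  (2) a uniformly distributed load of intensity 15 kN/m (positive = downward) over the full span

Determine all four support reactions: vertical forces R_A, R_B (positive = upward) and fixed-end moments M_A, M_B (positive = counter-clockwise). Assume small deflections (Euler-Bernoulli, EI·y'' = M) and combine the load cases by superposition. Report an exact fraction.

R_A = 2570/27 kN, M_A = 1780/9 kN·m, R_B = 2830/27 kN, M_B = -1940/9 kN·m

Load 1 — point force P=20 kN at a=8 m (b=L-a=4):
  R_A = Pb²(3a+b)/L³ = 20·4²·(3·8+4)/12³ = 140/27 kN
  M_A = Pab²/L² = 20·8·4²/12² = 160/9 kN·m
  R_B = Pa²(a+3b)/L³ = 20·8²·(8+3·4)/12³ = 400/27 kN
  M_B = -Pa²b/L² = -20·8²·4/12² = -320/9 kN·m
Load 2 — uniform load w=15 kN/m over full span:
  R_A = wL/2 = 15·12/2 = 90 kN
  M_A = wL²/12 = 15·12²/12 = 180 kN·m
  R_B = wL/2 = 15·12/2 = 90 kN
  M_B = -wL²/12 = -15·12²/12 = -180 kN·m
Superposition: R_A = 2570/27 kN, M_A = 1780/9 kN·m, R_B = 2830/27 kN, M_B = -1940/9 kN·m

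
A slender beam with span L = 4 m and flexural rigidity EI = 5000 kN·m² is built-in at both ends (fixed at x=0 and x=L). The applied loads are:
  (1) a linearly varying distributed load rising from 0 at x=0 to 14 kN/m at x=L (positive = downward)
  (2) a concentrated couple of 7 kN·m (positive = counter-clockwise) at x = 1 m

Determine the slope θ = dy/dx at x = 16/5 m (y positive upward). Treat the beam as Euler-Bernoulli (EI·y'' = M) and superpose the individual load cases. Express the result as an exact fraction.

Load 1 — triangular load w₀=14 kN/m (0→w₀ over full span):
  θ_1 = -w₀(2x(L-x)(L-2x)(x+2L)+x²(L-x)²)/(120LEI) = -14·(2·(16/5)·(4-(16/5))·(4-2·(16/5))·((16/5)+2·4)+(16/5)²·(4-(16/5))²)/(120·4·5000) = 896/1171875 rad
Load 2 — applied couple M₀=7 kN·m at a=1 m (b=L-a=3):
  θ_2 = (R_Ax²/2 - M_Ax - M₀(x-a))/EI  [x>a] with R_A=63/32, M_A=-21/16 = ((63/32)·(16/5)²/2 - (-21/16)·(16/5) - 7·((16/5)-1))/5000 = -7/31250 rad
Superposition: θ = Σ θ_i = 1267/2343750 rad ≈ 0.000541 rad

θ(16/5) = 1267/2343750 rad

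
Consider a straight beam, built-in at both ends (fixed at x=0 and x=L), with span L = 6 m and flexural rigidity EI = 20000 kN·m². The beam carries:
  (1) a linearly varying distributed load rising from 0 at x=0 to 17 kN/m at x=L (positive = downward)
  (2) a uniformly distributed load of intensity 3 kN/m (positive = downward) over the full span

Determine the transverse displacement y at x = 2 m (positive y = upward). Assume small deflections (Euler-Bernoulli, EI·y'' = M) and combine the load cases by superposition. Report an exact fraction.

Load 1 — triangular load w₀=17 kN/m (0→w₀ over full span):
  y_1 = -w₀x²(L-x)²(x+2L)/(120LEI) = -17·2²·(6-2)²·(2+2·6)/(120·6·20000) = -119/112500 m
Load 2 — uniform load w=3 kN/m over full span:
  y_2 = -wx²(L-x)²/(24EI) = -3·2²·(6-2)²/(24·20000) = -1/2500 m
Superposition: y = Σ y_i = -41/28125 m ≈ -0.001458 m

y(2) = -41/28125 m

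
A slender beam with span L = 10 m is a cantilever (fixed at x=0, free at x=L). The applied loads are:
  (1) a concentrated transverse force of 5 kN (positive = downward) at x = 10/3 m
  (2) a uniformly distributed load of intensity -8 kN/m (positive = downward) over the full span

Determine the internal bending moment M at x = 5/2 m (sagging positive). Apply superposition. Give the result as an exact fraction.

Load 1 — point force P=5 kN at a=10/3 m (b=L-a=20/3):
  M_1 = -P(a-x)  [x≤a] = -5·((10/3)-(5/2)) = -25/6 kN·m
Load 2 — uniform load w=-8 kN/m over full span:
  M_2 = -w(L-x)²/2 = -(-8)·(10-(5/2))²/2 = 225 kN·m
Superposition: M = Σ M_i = 1325/6 kN·m ≈ 220.833333 kN·m

M(5/2) = 1325/6 kN·m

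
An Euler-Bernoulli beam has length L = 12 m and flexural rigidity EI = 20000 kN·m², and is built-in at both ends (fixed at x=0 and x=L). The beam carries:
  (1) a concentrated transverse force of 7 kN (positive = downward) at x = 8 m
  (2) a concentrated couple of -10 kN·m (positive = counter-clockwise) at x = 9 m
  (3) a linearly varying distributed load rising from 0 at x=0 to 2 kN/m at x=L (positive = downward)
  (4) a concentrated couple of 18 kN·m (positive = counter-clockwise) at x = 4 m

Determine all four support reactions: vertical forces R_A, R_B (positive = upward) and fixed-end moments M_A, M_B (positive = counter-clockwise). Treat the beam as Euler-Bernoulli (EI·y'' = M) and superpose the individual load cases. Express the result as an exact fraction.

R_A = 13991/2160 kN, M_A = 4571/360 kN·m, R_B = 27049/2160 kN, M_B = -6829/360 kN·m

Load 1 — point force P=7 kN at a=8 m (b=L-a=4):
  R_A = Pb²(3a+b)/L³ = 7·4²·(3·8+4)/12³ = 49/27 kN
  M_A = Pab²/L² = 7·8·4²/12² = 56/9 kN·m
  R_B = Pa²(a+3b)/L³ = 7·8²·(8+3·4)/12³ = 140/27 kN
  M_B = -Pa²b/L² = -7·8²·4/12² = -112/9 kN·m
Load 2 — applied couple M₀=-10 kN·m at a=9 m (b=L-a=3):
  R_A = 6M₀ab/L³ = 6·(-10)·9·3/12³ = -15/16 kN
  M_A = M₀b(2a-b)/L² = (-10)·3·(2·9-3)/12² = -25/8 kN·m
  R_B = -6M₀ab/L³ = -6·(-10)·9·3/12³ = 15/16 kN
  M_B = M₀a(2b-a)/L² = (-10)·9·(2·3-9)/12² = 15/8 kN·m
Load 3 — triangular load w₀=2 kN/m (0→w₀ over full span):
  R_A = 3w₀L/20 = 3·2·12/20 = 18/5 kN
  M_A = w₀L²/30 = 2·12²/30 = 48/5 kN·m
  R_B = 7w₀L/20 = 7·2·12/20 = 42/5 kN
  M_B = -w₀L²/20 = -2·12²/20 = -72/5 kN·m
Load 4 — applied couple M₀=18 kN·m at a=4 m (b=L-a=8):
  R_A = 6M₀ab/L³ = 6·18·4·8/12³ = 2 kN
  M_A = M₀b(2a-b)/L² = 18·8·(2·4-8)/12² = 0 kN·m
  R_B = -6M₀ab/L³ = -6·18·4·8/12³ = -2 kN
  M_B = M₀a(2b-a)/L² = 18·4·(2·8-4)/12² = 6 kN·m
Superposition: R_A = 13991/2160 kN, M_A = 4571/360 kN·m, R_B = 27049/2160 kN, M_B = -6829/360 kN·m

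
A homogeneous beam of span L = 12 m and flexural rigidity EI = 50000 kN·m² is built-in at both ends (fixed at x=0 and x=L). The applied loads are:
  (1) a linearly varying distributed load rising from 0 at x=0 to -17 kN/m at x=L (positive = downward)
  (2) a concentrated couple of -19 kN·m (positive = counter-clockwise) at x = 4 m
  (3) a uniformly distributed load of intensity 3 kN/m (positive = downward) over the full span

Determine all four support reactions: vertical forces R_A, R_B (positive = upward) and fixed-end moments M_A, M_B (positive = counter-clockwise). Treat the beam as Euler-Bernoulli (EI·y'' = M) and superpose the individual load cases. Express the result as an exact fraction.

Load 1 — triangular load w₀=-17 kN/m (0→w₀ over full span):
  R_A = 3w₀L/20 = 3·(-17)·12/20 = -153/5 kN
  M_A = w₀L²/30 = (-17)·12²/30 = -408/5 kN·m
  R_B = 7w₀L/20 = 7·(-17)·12/20 = -357/5 kN
  M_B = -w₀L²/20 = -(-17)·12²/20 = 612/5 kN·m
Load 2 — applied couple M₀=-19 kN·m at a=4 m (b=L-a=8):
  R_A = 6M₀ab/L³ = 6·(-19)·4·8/12³ = -19/9 kN
  M_A = M₀b(2a-b)/L² = (-19)·8·(2·4-8)/12² = 0 kN·m
  R_B = -6M₀ab/L³ = -6·(-19)·4·8/12³ = 19/9 kN
  M_B = M₀a(2b-a)/L² = (-19)·4·(2·8-4)/12² = -19/3 kN·m
Load 3 — uniform load w=3 kN/m over full span:
  R_A = wL/2 = 3·12/2 = 18 kN
  M_A = wL²/12 = 3·12²/12 = 36 kN·m
  R_B = wL/2 = 3·12/2 = 18 kN
  M_B = -wL²/12 = -3·12²/12 = -36 kN·m
Superposition: R_A = -662/45 kN, M_A = -228/5 kN·m, R_B = -2308/45 kN, M_B = 1201/15 kN·m

R_A = -662/45 kN, M_A = -228/5 kN·m, R_B = -2308/45 kN, M_B = 1201/15 kN·m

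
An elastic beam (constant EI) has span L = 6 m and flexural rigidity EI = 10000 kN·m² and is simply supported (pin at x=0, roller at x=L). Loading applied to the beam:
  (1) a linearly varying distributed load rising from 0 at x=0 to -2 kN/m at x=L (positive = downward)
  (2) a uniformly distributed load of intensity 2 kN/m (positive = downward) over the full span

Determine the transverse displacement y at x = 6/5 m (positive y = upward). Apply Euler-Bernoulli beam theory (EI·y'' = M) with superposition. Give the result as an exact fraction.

y(6/5) = -10287/9765625 m

Load 1 — triangular load w₀=-2 kN/m (0→w₀ over full span):
  y_1 = -w₀x(7L⁴-10L²x²+3x⁴)/(360LEI) = -(-2)·(6/5)·(7·6⁴-10·6²·(6/5)²+3·(6/5)⁴)/(360·6·10000) = 9288/9765625 m
Load 2 — uniform load w=2 kN/m over full span:
  y_2 = -wx(L³-2Lx²+x³)/(24EI) = -2·(6/5)·(6³-2·6·(6/5)²+(6/5)³)/(24·10000) = -783/390625 m
Superposition: y = Σ y_i = -10287/9765625 m ≈ -0.001053 m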